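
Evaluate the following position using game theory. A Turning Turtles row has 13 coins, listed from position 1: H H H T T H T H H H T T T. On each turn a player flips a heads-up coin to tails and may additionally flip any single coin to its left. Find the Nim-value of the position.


Coins: H H H T T H T H H H T T T
Key fact: a single head at position k behaves exactly like a Nim heap of size k (turning it to T and optionally flipping a coin at j < k corresponds to moving the heap from k to j, or to 0), and heads combine as a disjunctive sum (two heads at the same place would cancel, matching j XOR j = 0). So the Nim-value is the XOR of the 1-indexed positions of the heads.
Face-up positions (1-indexed): [1, 2, 3, 6, 8, 9, 10]
XOR 0 with 1: 0 XOR 1 = 1
XOR 1 with 2: 1 XOR 2 = 3
XOR 3 with 3: 3 XOR 3 = 0
XOR 0 with 6: 0 XOR 6 = 6
XOR 6 with 8: 6 XOR 8 = 14
XOR 14 with 9: 14 XOR 9 = 7
XOR 7 with 10: 7 XOR 10 = 13
Nim-value = 13

13


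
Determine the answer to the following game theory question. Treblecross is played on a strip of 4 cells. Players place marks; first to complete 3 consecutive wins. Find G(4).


Treblecross: place X on empty cells; 3-in-a-row wins.
Playing within two cells of an existing X lets the opponent win at once, so sensible play treats the cells i-2..i+2 around each X as dead. The player left with no safe cell loses, so this is a normal-play take-away game on strips of safe cells.
Placing X at cell i (0-indexed) of a strip of k safe cells leaves independent strips of sizes max(0, i-2) and max(0, k-i-3). Hence G(k) = mex{ G(max(0,i-2)) XOR G(max(0,k-i-3)) : 0 <= i < k }, with G(0) = 0.
G(1): splits (0,0):0^0=0 -> mex({0}) = 1
G(2): splits (0,0):0^0=0 -> mex({0}) = 1
G(3): splits (0,0):0^0=0 -> mex({0}) = 1
G(4): splits (0,1):0^1=1 (0,0):0^0=0 -> mex({0, 1}) = 2
Therefore G(4) = 2.

2


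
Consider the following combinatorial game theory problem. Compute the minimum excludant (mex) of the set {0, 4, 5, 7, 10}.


Set = {0, 4, 5, 7, 10}
0 is in the set.
1 is NOT in the set. This is the mex.
mex = 1

1


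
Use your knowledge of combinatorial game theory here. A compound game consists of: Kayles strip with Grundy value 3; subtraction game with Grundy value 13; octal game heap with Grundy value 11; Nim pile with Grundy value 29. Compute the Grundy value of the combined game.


By the Sprague-Grundy theorem, the Grundy value of a sum of games is the XOR of individual Grundy values.
Kayles strip: Grundy value = 3. Running XOR: 0 XOR 3 = 3
subtraction game: Grundy value = 13. Running XOR: 3 XOR 13 = 14
octal game heap: Grundy value = 11. Running XOR: 14 XOR 11 = 5
Nim pile: Grundy value = 29. Running XOR: 5 XOR 29 = 24
The combined Grundy value is 24.

24


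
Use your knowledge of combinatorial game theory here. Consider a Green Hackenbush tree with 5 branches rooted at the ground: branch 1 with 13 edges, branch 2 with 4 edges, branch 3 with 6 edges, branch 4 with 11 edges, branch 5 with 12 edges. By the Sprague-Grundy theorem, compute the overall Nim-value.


The tree has 5 branches from the ground vertex.
In Green Hackenbush, the Nim-value of a simple path of length k is k.
Branch 1: length 13, Nim-value = 13
Branch 2: length 4, Nim-value = 4
Branch 3: length 6, Nim-value = 6
Branch 4: length 11, Nim-value = 11
Branch 5: length 12, Nim-value = 12
Total Nim-value = XOR of all branch values:
0 XOR 13 = 13
13 XOR 4 = 9
9 XOR 6 = 15
15 XOR 11 = 4
4 XOR 12 = 8
Nim-value of the tree = 8

8


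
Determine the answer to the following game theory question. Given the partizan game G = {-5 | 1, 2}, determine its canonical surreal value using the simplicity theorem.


Left options: {-5}, max = -5
Right options: {1, 2}, min = 1
All options are numbers and max(Left) < min(Right), so by the simplicity theorem the value is the simplest (earliest-born) number strictly between -5 and 1.
Integers -4 through 0 all lie strictly between -5 and 1.
Among integers, the simplest (lowest birthday = smallest |n|; 0 is born on day 0, +-n on day n) is 0.
No non-integer in the interval can be simpler: if x is a non-integer in the interval, then floor(x) or ceil(x) also lies in the interval (the interval contains an integer), and both are proper prefixes of x's sign expansion, i.e. born earlier. So the game value is 0.
Game value = 0

0


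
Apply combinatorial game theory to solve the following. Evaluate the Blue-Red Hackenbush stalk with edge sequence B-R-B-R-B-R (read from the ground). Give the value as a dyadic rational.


Edges (from ground): B-R-B-R-B-R
By Berlekamp's sign-expansion rule, a Blue-Red Hackenbush stalk has the value of the surreal number whose sign sequence is the edge sequence with B -> + and R -> -.
Sign sequence: +-+-+-
Trace the sign expansion in the surreal number tree, starting from 0:
Edge 1: B (sign +) -> bounds (0, +inf), value = 1
Edge 2: R (sign -) -> bounds (0, 1), value = 1/2
Edge 3: B (sign +) -> bounds (1/2, 1), value = 3/4
Edge 4: R (sign -) -> bounds (1/2, 3/4), value = 5/8
Edge 5: B (sign +) -> bounds (5/8, 3/4), value = 11/16
Edge 6: R (sign -) -> bounds (5/8, 11/16), value = 21/32
Game value = 21/32

21/32


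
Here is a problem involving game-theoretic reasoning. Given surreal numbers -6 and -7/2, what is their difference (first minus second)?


x = -6, y = -7/2
Converting to common denominator: 2
x = -12/2, y = -7/2
x - y = -6 - -7/2 = -5/2

-5/2


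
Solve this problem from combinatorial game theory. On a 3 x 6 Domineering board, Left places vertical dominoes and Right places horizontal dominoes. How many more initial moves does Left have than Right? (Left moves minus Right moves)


Board is 3 x 6 (rows x cols).
Left (vertical) placements: (rows-1) * cols = 2 * 6 = 12
Right (horizontal) placements: rows * (cols-1) = 3 * 5 = 15
Advantage = Left - Right = 12 - 15 = -3

-3


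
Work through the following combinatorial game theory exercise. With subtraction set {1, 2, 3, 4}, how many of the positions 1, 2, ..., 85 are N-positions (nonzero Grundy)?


Subtraction set S = {1, 2, 3, 4}, so G(n) = n mod 5.
G(n) = 0 when n is a multiple of 5.
Multiples of 5 in [1, 85]: 17
N-positions (nonzero Grundy) = 85 - 17 = 68

68


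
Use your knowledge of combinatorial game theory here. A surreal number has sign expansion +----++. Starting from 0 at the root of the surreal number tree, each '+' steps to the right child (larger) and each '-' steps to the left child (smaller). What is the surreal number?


Sign expansion: +----++
Rule: track bounds (lo, hi), initially (-inf, +inf). On '+', the current value becomes lo and we move to the simplest number in (value, hi): value + 1 if hi = +inf, otherwise the midpoint (value + hi)/2. On '-', the current value becomes hi and we move to value - 1 if lo = -inf, otherwise the midpoint (lo + value)/2.
Start at 0.
Step 1: sign = +, move right. Bounds: (0, +inf). Value = 1
Step 2: sign = -, move left. Bounds: (0, 1). Value = 1/2
Step 3: sign = -, move left. Bounds: (0, 1/2). Value = 1/4
Step 4: sign = -, move left. Bounds: (0, 1/4). Value = 1/8
Step 5: sign = -, move left. Bounds: (0, 1/8). Value = 1/16
Step 6: sign = +, move right. Bounds: (1/16, 1/8). Value = 3/32
Step 7: sign = +, move right. Bounds: (3/32, 1/8). Value = 7/64
The surreal number with sign expansion +----++ is 7/64.

7/64


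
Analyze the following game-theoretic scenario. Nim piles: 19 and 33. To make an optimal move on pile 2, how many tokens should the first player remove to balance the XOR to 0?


Piles: 19 and 33
Current XOR: 19 XOR 33 = 50 (non-zero, so this is an N-position).
To make the XOR zero, we need to find a move that balances the piles.
For pile 2 (size 33): target = 33 XOR 50 = 19
We reduce pile 2 from 33 to 19.
Tokens removed: 33 - 19 = 14
Verification: 19 XOR 19 = 0

14


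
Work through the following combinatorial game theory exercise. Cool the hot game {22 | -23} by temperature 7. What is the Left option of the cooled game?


Original game: {22 | -23} (a switch {a | b} with a > b).
Cooling by t (for t below the temperature (a - b)/2 = 45/2) taxes each move by t: {a | b} cooled by t is {a - t | b + t}.
Cooling amount: t = 7
Cooled Left option: 22 - 7 = 15
Cooled Right option: -23 + 7 = -16
Cooled game: {15 | -16}
Left option = 15

15


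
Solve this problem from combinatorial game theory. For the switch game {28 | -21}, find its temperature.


The game is {28 | -21}, a switch {a | b} with numbers a > b.
Cooling {a | b} by t gives {a - t | b + t}, which stops being hot when a - t = b + t, i.e. at t = (a - b)/2. So the temperature of a switch is (a - b)/2.
Temperature = (Left option - Right option) / 2
= (28 - (-21)) / 2
= 49 / 2
= 49/2

49/2


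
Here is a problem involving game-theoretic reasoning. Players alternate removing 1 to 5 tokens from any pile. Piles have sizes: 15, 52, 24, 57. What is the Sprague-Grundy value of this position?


Subtraction set: {1, 2, 3, 4, 5}
For this subtraction set, G(n) = n mod 6 (period = max + 1 = 6).
Pile 1 (size 15): G(15) = 15 mod 6 = 3
Pile 2 (size 52): G(52) = 52 mod 6 = 4
Pile 3 (size 24): G(24) = 24 mod 6 = 0
Pile 4 (size 57): G(57) = 57 mod 6 = 3
Total Grundy value = XOR of all: 3 XOR 4 XOR 0 XOR 3 = 4

4


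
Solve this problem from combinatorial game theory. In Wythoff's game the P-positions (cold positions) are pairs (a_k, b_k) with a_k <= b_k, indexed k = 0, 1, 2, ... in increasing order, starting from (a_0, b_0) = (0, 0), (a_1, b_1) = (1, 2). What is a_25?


By Wythoff's theorem, a_k = floor(k * phi) and b_k = floor(k * phi^2) = a_k + k, where phi = (1 + sqrt(5))/2 is the golden ratio.
phi = (1 + sqrt(5))/2 = 1.618034
k = 25
k * phi = 25 * 1.618034 = 40.450850
a_25 = floor(k * phi) = 40

40


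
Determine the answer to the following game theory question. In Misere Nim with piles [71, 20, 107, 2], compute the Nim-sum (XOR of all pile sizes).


We need the XOR (exclusive or) of all pile sizes.
After XOR-ing pile 1 (size 71): 0 XOR 71 = 71
After XOR-ing pile 2 (size 20): 71 XOR 20 = 83
After XOR-ing pile 3 (size 107): 83 XOR 107 = 56
After XOR-ing pile 4 (size 2): 56 XOR 2 = 58
The Nim-value of this position is 58.

58


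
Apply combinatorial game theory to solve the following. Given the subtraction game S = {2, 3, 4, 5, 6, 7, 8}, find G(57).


The subtraction set is S = {2, 3, 4, 5, 6, 7, 8}.
G(k) = mex{ G(k - s) : s in S, s <= k }. We compute iteratively: G(0) = 0.
G(1) = mex({}) = 0
G(2) = mex({0}) = 1
G(3) = mex({0}) = 1
G(4) = mex({0, 1}) = 2
G(5) = mex({0, 1}) = 2
G(6) = mex({0, 1, 2}) = 3
G(7) = mex({0, 1, 2}) = 3
G(8) = mex({0, 1, 2, 3}) = 4
G(9) = mex({0, 1, 2, 3}) = 4
G(10) = mex({1, 2, 3, 4}) = 0
G(11) = mex({1, 2, 3, 4}) = 0
G(12) = mex({0, 2, 3, 4}) = 1
G(13) = mex({0, 2, 3, 4}) = 1
G(14) = mex({0, 1, 3, 4}) = 2
G(15) = mex({0, 1, 3, 4}) = 2
G(16) = mex({0, 1, 2, 4}) = 3
G(17) = mex({0, 1, 2, 4}) = 3
Observe that G(10)..G(17) = 0, 0, 1, 1, 2, 2, 3, 3 repeats G(0)..G(7) = 0, 0, 1, 1, 2, 2, 3, 3.
For k >= max(S) = 8, G(k) is determined by the previous 8 values G(k-8)..G(k-1); a window of 8 consecutive values has recurred shifted by 10, so by induction G(k + 10) = G(k) for all k >= 0: the sequence is periodic from the start with period 10.
One period: G(0..9) = 0, 0, 1, 1, 2, 2, 3, 3, 4, 4.
57 mod 10 = 7, so G(57) = G(7) = 3.

3


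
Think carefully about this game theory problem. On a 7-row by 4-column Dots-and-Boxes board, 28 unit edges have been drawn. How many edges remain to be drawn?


Grid: 7 x 4 boxes, i.e. 8 rows and 5 columns of dots.
Horizontal edges: (rows + 1) * cols = 8 * 4 = 32
Vertical edges: rows * (cols + 1) = 7 * 5 = 35
Total edges: 32 + 35 = 67
Edges drawn: 28
Remaining: 67 - 28 = 39

39


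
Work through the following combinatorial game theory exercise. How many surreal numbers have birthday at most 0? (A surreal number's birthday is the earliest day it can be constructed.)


Day 0: {|} = 0 is born. Count = 1.
Day n: the number of surreal numbers born by day n is 2^(n+1) - 1.
By day 0: 2^1 - 1 = 1
By day 0: 1 surreal numbers.

1


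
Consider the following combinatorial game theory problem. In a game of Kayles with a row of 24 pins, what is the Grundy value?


Kayles: a move removes 1 or 2 adjacent pins from a contiguous row.
Removing pins from a row of k leaves two independent rows (a, b) with a + b = k - 1 (one pin) or a + b = k - 2 (two pins); an end removal gives a = 0.
By Sprague-Grundy, G(k) = mex{ G(a) XOR G(b) } over all these splits. G(0) = 0.
G(1): splits (0,0):0^0=0 -> mex({0}) = 1
G(2): splits (0,1):0^1=1 (0,0):0^0=0 -> mex({0, 1}) = 2
G(3): splits (0,2):0^2=2 (1,1):1^1=0 (0,1):0^1=1 -> mex({0, 1, 2}) = 3
G(4): splits (0,3):0^3=3 (1,2):1^2=3 (0,2):0^2=2 (1,1):1^1=0 -> mex({0, 2, 3}) = 1
G(5): splits (0,4):0^1=1 (1,3):1^3=2 (2,2):2^2=0 (0,3):0^3=3 (1,2):1^2=3 -> mex({0, 1, 2, 3}) = 4
G(6) = mex({0, 1, 2, 4}) = 3
G(7) = mex({0, 1, 3, 4, 5}) = 2
G(8) = mex({0, 2, 3, 5, 6}) = 1
G(9) = mex({0, 1, 2, 3, 6, 7}) = 4
G(10) = mex({0, 1, 3, 4, 5, 7}) = 2
G(11) = mex({0, 1, 2, 3, 4, 5}) = 6
G(12) = mex({0, 1, 2, 3, 5, 6, 7}) = 4
G(13) = mex({0, 2, 3, 4, 6, 7}) = 1
G(14) = mex({0, 1, 4, 5, 6, 7}) = 2
G(15) = mex({0, 1, 2, 3, 4, 5, 6}) = 7
G(16) = mex({0, 2, 3, 5, 6, 7}) = 1
G(17) = mex({0, 1, 2, 3, 5, 6, 7}) = 4
G(18) = mex({0, 1, 2, 4, 5, 6}) = 3
G(19) = mex({0, 1, 3, 4, 5, 7}) = 2
G(20) = mex({0, 2, 3, 4, 5, 6, 7}) = 1
G(21) = mex({0, 1, 2, 3, 5, 6, 7}) = 4
G(22) = mex({0, 1, 2, 3, 4, 5, 7}) = 6
G(23) = mex({0, 1, 2, 3, 4, 5, 6}) = 7
G(24) = mex({0, 1, 2, 3, 5, 6, 7}) = 4
Therefore G(24) = 4.

4


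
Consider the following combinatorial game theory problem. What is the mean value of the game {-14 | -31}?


Game = {-14 | -31}, a switch {a | b} with numbers a > b.
Its thermograph has left wall a - t and right wall b + t, which meet at t = (a - b)/2, where both equal (a + b)/2. So the mast (mean value) is at (a + b)/2.
Mean = (-14 + (-31))/2 = -45/2 = -45/2

-45/2


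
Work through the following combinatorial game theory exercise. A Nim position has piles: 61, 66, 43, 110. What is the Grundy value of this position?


We need the XOR (exclusive or) of all pile sizes.
After XOR-ing pile 1 (size 61): 0 XOR 61 = 61
After XOR-ing pile 2 (size 66): 61 XOR 66 = 127
After XOR-ing pile 3 (size 43): 127 XOR 43 = 84
After XOR-ing pile 4 (size 110): 84 XOR 110 = 58
The Nim-value of this position is 58.

58


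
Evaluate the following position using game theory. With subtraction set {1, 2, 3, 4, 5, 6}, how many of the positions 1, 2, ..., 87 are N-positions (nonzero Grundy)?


Subtraction set S = {1, 2, 3, 4, 5, 6}, so G(n) = n mod 7.
G(n) = 0 when n is a multiple of 7.
Multiples of 7 in [1, 87]: 12
N-positions (nonzero Grundy) = 87 - 12 = 75

75


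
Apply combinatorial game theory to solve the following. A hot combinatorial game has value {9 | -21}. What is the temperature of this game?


The game is {9 | -21}, a switch {a | b} with numbers a > b.
Cooling {a | b} by t gives {a - t | b + t}, which stops being hot when a - t = b + t, i.e. at t = (a - b)/2. So the temperature of a switch is (a - b)/2.
Temperature = (Left option - Right option) / 2
= (9 - (-21)) / 2
= 30 / 2
= 15

15


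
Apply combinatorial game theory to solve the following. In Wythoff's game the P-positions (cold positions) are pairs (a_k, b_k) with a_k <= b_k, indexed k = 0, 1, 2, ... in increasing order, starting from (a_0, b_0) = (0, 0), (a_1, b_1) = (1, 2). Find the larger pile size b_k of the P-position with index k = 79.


By Wythoff's theorem, a_k = floor(k * phi) and b_k = floor(k * phi^2) = a_k + k, where phi = (1 + sqrt(5))/2 is the golden ratio.
phi = (1 + sqrt(5))/2 = 1.618034
phi^2 = phi + 1 = 2.618034
k = 79
k * phi^2 = 79 * 2.618034 = 206.824685
b_79 = floor(k * phi^2) = 206 (check: a_79 + k = 127 + 79 = 206)

206


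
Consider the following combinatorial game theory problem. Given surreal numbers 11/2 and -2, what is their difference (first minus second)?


x = 11/2, y = -2
Converting to common denominator: 2
x = 11/2, y = -4/2
x - y = 11/2 - -2 = 15/2

15/2


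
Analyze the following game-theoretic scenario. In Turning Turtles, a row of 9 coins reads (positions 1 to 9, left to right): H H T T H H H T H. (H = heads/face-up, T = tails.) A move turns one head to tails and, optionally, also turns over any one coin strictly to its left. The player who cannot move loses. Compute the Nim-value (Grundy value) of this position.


Coins: H H T T H H H T H
Key fact: a single head at position k behaves exactly like a Nim heap of size k (turning it to T and optionally flipping a coin at j < k corresponds to moving the heap from k to j, or to 0), and heads combine as a disjunctive sum (two heads at the same place would cancel, matching j XOR j = 0). So the Nim-value is the XOR of the 1-indexed positions of the heads.
Face-up positions (1-indexed): [1, 2, 5, 6, 7, 9]
XOR 0 with 1: 0 XOR 1 = 1
XOR 1 with 2: 1 XOR 2 = 3
XOR 3 with 5: 3 XOR 5 = 6
XOR 6 with 6: 6 XOR 6 = 0
XOR 0 with 7: 0 XOR 7 = 7
XOR 7 with 9: 7 XOR 9 = 14
Nim-value = 14

14


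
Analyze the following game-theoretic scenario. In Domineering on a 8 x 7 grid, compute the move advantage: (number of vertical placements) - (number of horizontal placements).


Board is 8 x 7 (rows x cols).
Left (vertical) placements: (rows-1) * cols = 7 * 7 = 49
Right (horizontal) placements: rows * (cols-1) = 8 * 6 = 48
Advantage = Left - Right = 49 - 48 = 1

1


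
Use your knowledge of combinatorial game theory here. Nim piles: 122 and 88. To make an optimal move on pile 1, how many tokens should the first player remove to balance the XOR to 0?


Piles: 122 and 88
Current XOR: 122 XOR 88 = 34 (non-zero, so this is an N-position).
To make the XOR zero, we need to find a move that balances the piles.
For pile 1 (size 122): target = 122 XOR 34 = 88
We reduce pile 1 from 122 to 88.
Tokens removed: 122 - 88 = 34
Verification: 88 XOR 88 = 0

34


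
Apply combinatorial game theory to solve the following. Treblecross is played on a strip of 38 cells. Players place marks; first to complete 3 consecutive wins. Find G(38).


Treblecross: place X on empty cells; 3-in-a-row wins.
Playing within two cells of an existing X lets the opponent win at once, so sensible play treats the cells i-2..i+2 around each X as dead. The player left with no safe cell loses, so this is a normal-play take-away game on strips of safe cells.
Placing X at cell i (0-indexed) of a strip of k safe cells leaves independent strips of sizes max(0, i-2) and max(0, k-i-3). Hence G(k) = mex{ G(max(0,i-2)) XOR G(max(0,k-i-3)) : 0 <= i < k }, with G(0) = 0.
G(1): splits (0,0):0^0=0 -> mex({0}) = 1
G(2): splits (0,0):0^0=0 -> mex({0}) = 1
G(3): splits (0,0):0^0=0 -> mex({0}) = 1
G(4): splits (0,1):0^1=1 (0,0):0^0=0 -> mex({0, 1}) = 2
G(5): splits (0,2):0^1=1 (0,1):0^1=1 (0,0):0^0=0 -> mex({0, 1}) = 2
G(6) = mex({1}) = 0
G(7) = mex({0, 1, 2}) = 3
G(8) = mex({0, 1, 2}) = 3
G(9) = mex({0, 2}) = 1
G(10) = mex({0, 2, 3}) = 1
G(11) = mex({0, 3}) = 1
G(12) = mex({1, 3}) = 0
G(13) = mex({0, 1, 2, 3}) = 4
G(14) = mex({0, 1, 2}) = 3
G(15) = mex({0, 1, 2}) = 3
G(16) = mex({0, 1, 2, 4}) = 3
G(17) = mex({0, 1, 3, 4}) = 2
G(18) = mex({0, 1, 3, 4}) = 2
G(19) = mex({0, 1, 3, 5}) = 2
G(20) = mex({0, 1, 2, 3, 5}) = 4
G(21) = mex({0, 1, 2, 3, 5}) = 4
G(22) = mex({1, 2, 6}) = 0
G(23) = mex({0, 1, 2, 3, 4, 6}) = 5
G(24) = mex({0, 1, 2, 3, 4}) = 5
G(25) = mex({0, 1, 3, 4, 7}) = 2
G(26) = mex({0, 1, 3, 4, 5, 7}) = 2
G(27) = mex({0, 1, 3, 5}) = 2
G(28) = mex({0, 1, 2, 5}) = 3
G(29) = mex({0, 1, 2, 4, 5, 6}) = 3
G(30) = mex({1, 2, 4, 6}) = 0
G(31) = mex({0, 1, 2, 3, 4, 6}) = 5
G(32) = mex({1, 2, 3, 4, 7}) = 0
G(33) = mex({0, 3, 7}) = 1
G(34) = mex({0, 2, 3, 5, 7}) = 1
G(35) = mex({0, 2, 3, 5, 6}) = 1
G(36) = mex({0, 1, 2, 5, 6}) = 3
G(37) = mex({0, 1, 2, 4, 5, 6}) = 3
G(38) = mex({0, 1, 2, 4}) = 3
Therefore G(38) = 3.

3


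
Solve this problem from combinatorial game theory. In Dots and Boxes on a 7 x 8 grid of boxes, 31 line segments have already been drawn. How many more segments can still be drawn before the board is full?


Grid: 7 x 8 boxes, i.e. 8 rows and 9 columns of dots.
Horizontal edges: (rows + 1) * cols = 8 * 8 = 64
Vertical edges: rows * (cols + 1) = 7 * 9 = 63
Total edges: 64 + 63 = 127
Edges drawn: 31
Remaining: 127 - 31 = 96

96


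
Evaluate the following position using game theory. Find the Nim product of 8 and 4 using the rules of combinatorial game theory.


Nim multiplication is bilinear over XOR: (u XOR v) * w = (u*w) XOR (v*w).
So we split each operand into its bit components and XOR the pairwise Nim products.
8 = 8 (as XOR of powers of 2).
4 = 4 (as XOR of powers of 2).
Using the standard Nim-product table on single bits:
  2*2 = 3,   2*4 = 8,   2*8 = 12,
  4*4 = 6,   4*8 = 11,  8*8 = 13,
and  1*x = x (identity), k*l = l*k (commutative).
Pairwise Nim products:
  8 * 4 = 11
XOR them: 11 = 11.
Result: 8 * 4 = 11 (in Nim).

11


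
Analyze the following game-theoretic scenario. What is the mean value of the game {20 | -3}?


Game = {20 | -3}, a switch {a | b} with numbers a > b.
Its thermograph has left wall a - t and right wall b + t, which meet at t = (a - b)/2, where both equal (a + b)/2. So the mast (mean value) is at (a + b)/2.
Mean = (20 + (-3))/2 = 17/2 = 17/2

17/2


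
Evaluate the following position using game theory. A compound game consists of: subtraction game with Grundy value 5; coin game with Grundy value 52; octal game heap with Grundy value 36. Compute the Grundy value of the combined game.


By the Sprague-Grundy theorem, the Grundy value of a sum of games is the XOR of individual Grundy values.
subtraction game: Grundy value = 5. Running XOR: 0 XOR 5 = 5
coin game: Grundy value = 52. Running XOR: 5 XOR 52 = 49
octal game heap: Grundy value = 36. Running XOR: 49 XOR 36 = 21
The combined Grundy value is 21.

21


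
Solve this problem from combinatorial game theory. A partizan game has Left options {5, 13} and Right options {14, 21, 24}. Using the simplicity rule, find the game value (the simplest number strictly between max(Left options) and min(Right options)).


Left options: {5, 13}, max = 13
Right options: {14, 21, 24}, min = 14
All options are numbers and max(Left) < min(Right), so by the simplicity theorem the value is the simplest (earliest-born) number strictly between 13 and 14.
No integer lies strictly between 13 and 14, so the value is the dyadic rational m/2^k in the interval with the smallest k (then m odd); search k = 1, 2, ...:
Denominator 2: 27/2 lies strictly between 13 and 14 -- found.
The simplest number in the interval is 27/2.
Game value = 27/2

27/2


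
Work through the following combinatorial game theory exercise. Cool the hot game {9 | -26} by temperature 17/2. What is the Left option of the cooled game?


Original game: {9 | -26} (a switch {a | b} with a > b).
Cooling by t (for t below the temperature (a - b)/2 = 35/2) taxes each move by t: {a | b} cooled by t is {a - t | b + t}.
Cooling amount: t = 17/2
Cooled Left option: 9 - 17/2 = 1/2
Cooled Right option: -26 + 17/2 = -35/2
Cooled game: {1/2 | -35/2}
Left option = 1/2

1/2


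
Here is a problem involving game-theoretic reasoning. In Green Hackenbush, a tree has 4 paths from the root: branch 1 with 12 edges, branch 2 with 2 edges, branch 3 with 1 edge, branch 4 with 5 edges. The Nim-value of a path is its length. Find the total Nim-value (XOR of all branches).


The tree has 4 branches from the ground vertex.
In Green Hackenbush, the Nim-value of a simple path of length k is k.
Branch 1: length 12, Nim-value = 12
Branch 2: length 2, Nim-value = 2
Branch 3: length 1, Nim-value = 1
Branch 4: length 5, Nim-value = 5
Total Nim-value = XOR of all branch values:
0 XOR 12 = 12
12 XOR 2 = 14
14 XOR 1 = 15
15 XOR 5 = 10
Nim-value of the tree = 10

10


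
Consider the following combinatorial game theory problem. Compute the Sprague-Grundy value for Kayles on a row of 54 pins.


Kayles: a move removes 1 or 2 adjacent pins from a contiguous row.
Removing pins from a row of k leaves two independent rows (a, b) with a + b = k - 1 (one pin) or a + b = k - 2 (two pins); an end removal gives a = 0.
By Sprague-Grundy, G(k) = mex{ G(a) XOR G(b) } over all these splits. G(0) = 0.
G(1): splits (0,0):0^0=0 -> mex({0}) = 1
G(2): splits (0,1):0^1=1 (0,0):0^0=0 -> mex({0, 1}) = 2
G(3): splits (0,2):0^2=2 (1,1):1^1=0 (0,1):0^1=1 -> mex({0, 1, 2}) = 3
G(4): splits (0,3):0^3=3 (1,2):1^2=3 (0,2):0^2=2 (1,1):1^1=0 -> mex({0, 2, 3}) = 1
G(5): splits (0,4):0^1=1 (1,3):1^3=2 (2,2):2^2=0 (0,3):0^3=3 (1,2):1^2=3 -> mex({0, 1, 2, 3}) = 4
G(6) = mex({0, 1, 2, 4}) = 3
G(7) = mex({0, 1, 3, 4, 5}) = 2
G(8) = mex({0, 2, 3, 5, 6}) = 1
G(9) = mex({0, 1, 2, 3, 6, 7}) = 4
G(10) = mex({0, 1, 3, 4, 5, 7}) = 2
G(11) = mex({0, 1, 2, 3, 4, 5}) = 6
G(12) = mex({0, 1, 2, 3, 5, 6, 7}) = 4
G(13) = mex({0, 2, 3, 4, 6, 7}) = 1
G(14) = mex({0, 1, 4, 5, 6, 7}) = 2
G(15) = mex({0, 1, 2, 3, 4, 5, 6}) = 7
G(16) = mex({0, 2, 3, 5, 6, 7}) = 1
G(17) = mex({0, 1, 2, 3, 5, 6, 7}) = 4
G(18) = mex({0, 1, 2, 4, 5, 6}) = 3
G(19) = mex({0, 1, 3, 4, 5, 7}) = 2
G(20) = mex({0, 2, 3, 4, 5, 6, 7}) = 1
G(21) = mex({0, 1, 2, 3, 5, 6, 7}) = 4
G(22) = mex({0, 1, 2, 3, 4, 5, 7}) = 6
G(23) = mex({0, 1, 2, 3, 4, 5, 6}) = 7
G(24) = mex({0, 1, 2, 3, 5, 6, 7}) = 4
G(25) = mex({0, 2, 3, 4, 6, 7}) = 1
G(26) = mex({0, 1, 3, 4, 5, 6, 7}) = 2
G(27) = mex({0, 1, 2, 3, 4, 5, 6, 7}) = 8
G(28) = mex({0, 1, 2, 3, 4, 6, 7, 8}) = 5
G(29) = mex({0, 1, 2, 3, 5, 6, 7, 8, 9}) = 4
G(30) = mex({0, 1, 2, 3, 4, 5, 6, 9, 10}) = 7
G(31) = mex({0, 1, 3, 4, 5, 7, 10, 11}) = 2
G(32) = mex({0, 2, 3, 4, 5, 6, 7, 9, 11}) = 1
G(33) = mex({0, 1, 2, 3, 4, 5, 6, 7, 9, 12}) = 8
G(34) = mex({0, 1, 2, 3, 4, 5, 7, 8, 11, 12}) = 6
G(35) = mex({0, 1, 2, 3, 4, 5, 6, 8, 9, 10, 11}) = 7
G(36) = mex({0, 1, 2, 3, 5, 6, 7, 9, 10}) = 4
G(37) = mex({0, 2, 3, 4, 6, 7, 9, 10, 11, 12}) = 1
G(38) = mex({0, 1, 3, 4, 5, 6, 7, 9, 10, 11, 12}) = 2
G(39) = mex({0, 1, 2, 4, 5, 6, 7, 9, 10, 12, 14}) = 3
G(40) = mex({0, 2, 3, 4, 6, 7, 11, 12, 14}) = 1
G(41) = mex({0, 1, 2, 3, 5, 6, 7, 9, 10, 11, 12}) = 4
G(42) = mex({0, 1, 2, 3, 4, 5, 6, 9, 10}) = 7
G(43) = mex({0, 1, 3, 4, 5, 7, 9, 10, 12, 15}) = 2
G(44) = mex({0, 2, 3, 4, 5, 6, 7, 9, 10, 12, 15}) = 1
G(45) = mex({0, 1, 2, 3, 4, 5, 6, 7, 9, 10, 12, 14}) = 8
G(46) = mex({0, 1, 3, 4, 5, 7, 8, 11, 12, 14}) = 2
G(47) = mex({0, 1, 2, 3, 4, 5, 6, 8, 9, 10, 11, 12}) = 7
G(48) = mex({0, 1, 2, 3, 5, 6, 7, 9, 10}) = 4
G(49) = mex({0, 2, 3, 4, 6, 7, 9, 10, 11, 12, 15}) = 1
G(50) = mex({0, 1, 4, 5, 6, 7, 9, 11, 12, 14, 15}) = 2
G(51) = mex({0, 1, 2, 3, 4, 5, 6, 7, 9, 12, 14, 15}) = 8
G(52) = mex({0, 2, 3, 4, 5, 6, 7, 8, 11, 12, 15}) = 1
G(53) = mex({0, 1, 2, 3, 5, 6, 7, 8, 9, 10, 11, 12}) = 4
G(54) = mex({0, 1, 2, 3, 4, 5, 6, 9, 10}) = 7
Therefore G(54) = 7.

7


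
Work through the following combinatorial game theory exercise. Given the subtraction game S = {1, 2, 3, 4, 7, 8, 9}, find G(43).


The subtraction set is S = {1, 2, 3, 4, 7, 8, 9}.
G(k) = mex{ G(k - s) : s in S, s <= k }. We compute iteratively: G(0) = 0.
G(1) = mex({0}) = 1
G(2) = mex({0, 1}) = 2
G(3) = mex({0, 1, 2}) = 3
G(4) = mex({0, 1, 2, 3}) = 4
G(5) = mex({1, 2, 3, 4}) = 0
G(6) = mex({0, 2, 3, 4}) = 1
G(7) = mex({0, 1, 3, 4}) = 2
G(8) = mex({0, 1, 2, 4}) = 3
G(9) = mex({0, 1, 2, 3}) = 4
G(10) = mex({1, 2, 3, 4}) = 0
G(11) = mex({0, 2, 3, 4}) = 1
G(12) = mex({0, 1, 3, 4}) = 2
G(13) = mex({0, 1, 2, 4}) = 3
Observe that G(5)..G(13) = 0, 1, 2, 3, 4, 0, 1, 2, 3 repeats G(0)..G(8) = 0, 1, 2, 3, 4, 0, 1, 2, 3.
For k >= max(S) = 9, G(k) is determined by the previous 9 values G(k-9)..G(k-1); a window of 9 consecutive values has recurred shifted by 5, so by induction G(k + 5) = G(k) for all k >= 0: the sequence is periodic from the start with period 5.
One period: G(0..4) = 0, 1, 2, 3, 4.
43 mod 5 = 3, so G(43) = G(3) = 3.

3


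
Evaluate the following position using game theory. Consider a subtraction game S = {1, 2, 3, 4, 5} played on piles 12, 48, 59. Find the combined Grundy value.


Subtraction set: {1, 2, 3, 4, 5}
For this subtraction set, G(n) = n mod 6 (period = max + 1 = 6).
Pile 1 (size 12): G(12) = 12 mod 6 = 0
Pile 2 (size 48): G(48) = 48 mod 6 = 0
Pile 3 (size 59): G(59) = 59 mod 6 = 5
Total Grundy value = XOR of all: 0 XOR 0 XOR 5 = 5

5


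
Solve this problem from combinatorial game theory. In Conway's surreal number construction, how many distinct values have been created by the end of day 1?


Day 0: {|} = 0 is born. Count = 1.
Day n: the number of surreal numbers born by day n is 2^(n+1) - 1.
By day 0: 2^1 - 1 = 1
By day 1: 2^2 - 1 = 3
By day 1: 3 surreal numbers.

3


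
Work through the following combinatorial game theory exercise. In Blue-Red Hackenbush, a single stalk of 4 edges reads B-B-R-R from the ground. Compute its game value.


Edges (from ground): B-B-R-R
By Berlekamp's sign-expansion rule, a Blue-Red Hackenbush stalk has the value of the surreal number whose sign sequence is the edge sequence with B -> + and R -> -.
Sign sequence: ++--
Trace the sign expansion in the surreal number tree, starting from 0:
Edge 1: B (sign +) -> bounds (0, +inf), value = 1
Edge 2: B (sign +) -> bounds (1, +inf), value = 2
Edge 3: R (sign -) -> bounds (1, 2), value = 3/2
Edge 4: R (sign -) -> bounds (1, 3/2), value = 5/4
Game value = 5/4

5/4


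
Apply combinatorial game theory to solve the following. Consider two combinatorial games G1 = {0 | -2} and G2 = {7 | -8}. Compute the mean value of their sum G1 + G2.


G1 = {0 | -2}, G2 = {7 | -8}
Each is a switch {a | b} with numbers a > b; its mean value is (a + b)/2, and mean value is additive over game sums: m(G1 + G2) = m(G1) + m(G2).
Mean of G1 = (0 + (-2))/2 = -2/2 = -1
Mean of G2 = (7 + (-8))/2 = -1/2 = -1/2
Mean of G1 + G2 = -1 + -1/2 = -3/2

-3/2


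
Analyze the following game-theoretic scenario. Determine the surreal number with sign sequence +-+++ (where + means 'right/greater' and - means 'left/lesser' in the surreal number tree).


Sign expansion: +-+++
Rule: track bounds (lo, hi), initially (-inf, +inf). On '+', the current value becomes lo and we move to the simplest number in (value, hi): value + 1 if hi = +inf, otherwise the midpoint (value + hi)/2. On '-', the current value becomes hi and we move to value - 1 if lo = -inf, otherwise the midpoint (lo + value)/2.
Start at 0.
Step 1: sign = +, move right. Bounds: (0, +inf). Value = 1
Step 2: sign = -, move left. Bounds: (0, 1). Value = 1/2
Step 3: sign = +, move right. Bounds: (1/2, 1). Value = 3/4
Step 4: sign = +, move right. Bounds: (3/4, 1). Value = 7/8
Step 5: sign = +, move right. Bounds: (7/8, 1). Value = 15/16
The surreal number with sign expansion +-+++ is 15/16.

15/16


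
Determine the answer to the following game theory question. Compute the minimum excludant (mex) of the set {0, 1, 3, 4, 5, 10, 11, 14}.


Set = {0, 1, 3, 4, 5, 10, 11, 14}
0 is in the set.
1 is in the set.
2 is NOT in the set. This is the mex.
mex = 2

2


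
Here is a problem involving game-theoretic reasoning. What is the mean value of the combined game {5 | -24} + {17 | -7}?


G1 = {5 | -24}, G2 = {17 | -7}
Each is a switch {a | b} with numbers a > b; its mean value is (a + b)/2, and mean value is additive over game sums: m(G1 + G2) = m(G1) + m(G2).
Mean of G1 = (5 + (-24))/2 = -19/2 = -19/2
Mean of G2 = (17 + (-7))/2 = 10/2 = 5
Mean of G1 + G2 = -19/2 + 5 = -9/2

-9/2


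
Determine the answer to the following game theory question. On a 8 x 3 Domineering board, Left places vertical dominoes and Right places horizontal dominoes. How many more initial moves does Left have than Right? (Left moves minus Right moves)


Board is 8 x 3 (rows x cols).
Left (vertical) placements: (rows-1) * cols = 7 * 3 = 21
Right (horizontal) placements: rows * (cols-1) = 8 * 2 = 16
Advantage = Left - Right = 21 - 16 = 5

5


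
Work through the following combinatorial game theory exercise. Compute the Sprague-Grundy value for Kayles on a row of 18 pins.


Kayles: a move removes 1 or 2 adjacent pins from a contiguous row.
Removing pins from a row of k leaves two independent rows (a, b) with a + b = k - 1 (one pin) or a + b = k - 2 (two pins); an end removal gives a = 0.
By Sprague-Grundy, G(k) = mex{ G(a) XOR G(b) } over all these splits. G(0) = 0.
G(1): splits (0,0):0^0=0 -> mex({0}) = 1
G(2): splits (0,1):0^1=1 (0,0):0^0=0 -> mex({0, 1}) = 2
G(3): splits (0,2):0^2=2 (1,1):1^1=0 (0,1):0^1=1 -> mex({0, 1, 2}) = 3
G(4): splits (0,3):0^3=3 (1,2):1^2=3 (0,2):0^2=2 (1,1):1^1=0 -> mex({0, 2, 3}) = 1
G(5): splits (0,4):0^1=1 (1,3):1^3=2 (2,2):2^2=0 (0,3):0^3=3 (1,2):1^2=3 -> mex({0, 1, 2, 3}) = 4
G(6) = mex({0, 1, 2, 4}) = 3
G(7) = mex({0, 1, 3, 4, 5}) = 2
G(8) = mex({0, 2, 3, 5, 6}) = 1
G(9) = mex({0, 1, 2, 3, 6, 7}) = 4
G(10) = mex({0, 1, 3, 4, 5, 7}) = 2
G(11) = mex({0, 1, 2, 3, 4, 5}) = 6
G(12) = mex({0, 1, 2, 3, 5, 6, 7}) = 4
G(13) = mex({0, 2, 3, 4, 6, 7}) = 1
G(14) = mex({0, 1, 4, 5, 6, 7}) = 2
G(15) = mex({0, 1, 2, 3, 4, 5, 6}) = 7
G(16) = mex({0, 2, 3, 5, 6, 7}) = 1
G(17) = mex({0, 1, 2, 3, 5, 6, 7}) = 4
G(18) = mex({0, 1, 2, 4, 5, 6}) = 3
Therefore G(18) = 3.

3


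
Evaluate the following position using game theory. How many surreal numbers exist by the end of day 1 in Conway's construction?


Day 0: {|} = 0 is born. Count = 1.
Day n: the number of surreal numbers born by day n is 2^(n+1) - 1.
By day 0: 2^1 - 1 = 1
By day 1: 2^2 - 1 = 3
By day 1: 3 surreal numbers.

3


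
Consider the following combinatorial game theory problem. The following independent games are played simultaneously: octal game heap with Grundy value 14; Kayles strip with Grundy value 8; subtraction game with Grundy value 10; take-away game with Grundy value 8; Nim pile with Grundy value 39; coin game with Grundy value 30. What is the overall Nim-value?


By the Sprague-Grundy theorem, the Grundy value of a sum of games is the XOR of individual Grundy values.
octal game heap: Grundy value = 14. Running XOR: 0 XOR 14 = 14
Kayles strip: Grundy value = 8. Running XOR: 14 XOR 8 = 6
subtraction game: Grundy value = 10. Running XOR: 6 XOR 10 = 12
take-away game: Grundy value = 8. Running XOR: 12 XOR 8 = 4
Nim pile: Grundy value = 39. Running XOR: 4 XOR 39 = 35
coin game: Grundy value = 30. Running XOR: 35 XOR 30 = 61
The combined Grundy value is 61.

61


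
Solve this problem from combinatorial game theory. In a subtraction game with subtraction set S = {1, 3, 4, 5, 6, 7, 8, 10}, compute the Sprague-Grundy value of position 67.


The subtraction set is S = {1, 3, 4, 5, 6, 7, 8, 10}.
G(k) = mex{ G(k - s) : s in S, s <= k }. We compute iteratively: G(0) = 0.
G(1) = mex({0}) = 1
G(2) = mex({1}) = 0
G(3) = mex({0}) = 1
G(4) = mex({0, 1}) = 2
G(5) = mex({0, 1, 2}) = 3
G(6) = mex({0, 1, 3}) = 2
G(7) = mex({0, 1, 2}) = 3
G(8) = mex({0, 1, 2, 3}) = 4
G(9) = mex({0, 1, 2, 3, 4}) = 5
G(10) = mex({0, 1, 2, 3, 5}) = 4
G(11) = mex({1, 2, 3, 4}) = 0
G(12) = mex({0, 2, 3, 4, 5}) = 1
G(13) = mex({1, 2, 3, 4, 5}) = 0
G(14) = mex({0, 2, 3, 4, 5}) = 1
G(15) = mex({0, 1, 3, 4, 5}) = 2
G(16) = mex({0, 1, 2, 4, 5}) = 3
G(17) = mex({0, 1, 3, 4, 5}) = 2
G(18) = mex({0, 1, 2, 4}) = 3
G(19) = mex({0, 1, 2, 3, 5}) = 4
G(20) = mex({0, 1, 2, 3, 4}) = 5
Observe that G(11)..G(20) = 0, 1, 0, 1, 2, 3, 2, 3, 4, 5 repeats G(0)..G(9) = 0, 1, 0, 1, 2, 3, 2, 3, 4, 5.
For k >= max(S) = 10, G(k) is determined by the previous 10 values G(k-10)..G(k-1); a window of 10 consecutive values has recurred shifted by 11, so by induction G(k + 11) = G(k) for all k >= 0: the sequence is periodic from the start with period 11.
One period: G(0..10) = 0, 1, 0, 1, 2, 3, 2, 3, 4, 5, 4.
67 mod 11 = 1, so G(67) = G(1) = 1.

1


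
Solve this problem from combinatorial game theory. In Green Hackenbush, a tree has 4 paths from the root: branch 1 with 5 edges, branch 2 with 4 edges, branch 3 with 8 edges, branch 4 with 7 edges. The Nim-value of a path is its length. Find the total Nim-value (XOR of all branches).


The tree has 4 branches from the ground vertex.
In Green Hackenbush, the Nim-value of a simple path of length k is k.
Branch 1: length 5, Nim-value = 5
Branch 2: length 4, Nim-value = 4
Branch 3: length 8, Nim-value = 8
Branch 4: length 7, Nim-value = 7
Total Nim-value = XOR of all branch values:
0 XOR 5 = 5
5 XOR 4 = 1
1 XOR 8 = 9
9 XOR 7 = 14
Nim-value of the tree = 14

14


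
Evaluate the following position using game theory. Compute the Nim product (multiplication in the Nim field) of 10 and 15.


Nim multiplication is bilinear over XOR: (u XOR v) * w = (u*w) XOR (v*w).
So we split each operand into its bit components and XOR the pairwise Nim products.
10 = 2 + 8 (as XOR of powers of 2).
15 = 1 + 2 + 4 + 8 (as XOR of powers of 2).
Using the standard Nim-product table on single bits:
  2*2 = 3,   2*4 = 8,   2*8 = 12,
  4*4 = 6,   4*8 = 11,  8*8 = 13,
and  1*x = x (identity), k*l = l*k (commutative).
Pairwise Nim products:
  2 * 1 = 2
  2 * 2 = 3
  2 * 4 = 8
  2 * 8 = 12
  8 * 1 = 8
  8 * 2 = 12
  8 * 4 = 11
  8 * 8 = 13
XOR them: 2 XOR 3 XOR 8 XOR 12 XOR 8 XOR 12 XOR 11 XOR 13 = 7.
Result: 10 * 15 = 7 (in Nim).

7


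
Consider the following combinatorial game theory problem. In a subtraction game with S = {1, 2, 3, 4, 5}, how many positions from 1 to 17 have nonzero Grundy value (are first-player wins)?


Subtraction set S = {1, 2, 3, 4, 5}, so G(n) = n mod 6.
G(n) = 0 when n is a multiple of 6.
Multiples of 6 in [1, 17]: 2
N-positions (nonzero Grundy) = 17 - 2 = 15

15


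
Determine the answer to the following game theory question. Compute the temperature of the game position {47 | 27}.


The game is {47 | 27}, a switch {a | b} with numbers a > b.
Cooling {a | b} by t gives {a - t | b + t}, which stops being hot when a - t = b + t, i.e. at t = (a - b)/2. So the temperature of a switch is (a - b)/2.
Temperature = (Left option - Right option) / 2
= (47 - (27)) / 2
= 20 / 2
= 10

10


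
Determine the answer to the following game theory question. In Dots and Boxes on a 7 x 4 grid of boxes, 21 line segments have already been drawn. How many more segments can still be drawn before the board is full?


Grid: 7 x 4 boxes, i.e. 8 rows and 5 columns of dots.
Horizontal edges: (rows + 1) * cols = 8 * 4 = 32
Vertical edges: rows * (cols + 1) = 7 * 5 = 35
Total edges: 32 + 35 = 67
Edges drawn: 21
Remaining: 67 - 21 = 46

46


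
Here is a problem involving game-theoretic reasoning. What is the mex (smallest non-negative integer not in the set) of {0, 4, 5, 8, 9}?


Set = {0, 4, 5, 8, 9}
0 is in the set.
1 is NOT in the set. This is the mex.
mex = 1

1


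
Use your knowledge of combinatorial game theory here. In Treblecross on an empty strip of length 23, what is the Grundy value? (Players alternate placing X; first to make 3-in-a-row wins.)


Treblecross: place X on empty cells; 3-in-a-row wins.
Playing within two cells of an existing X lets the opponent win at once, so sensible play treats the cells i-2..i+2 around each X as dead. The player left with no safe cell loses, so this is a normal-play take-away game on strips of safe cells.
Placing X at cell i (0-indexed) of a strip of k safe cells leaves independent strips of sizes max(0, i-2) and max(0, k-i-3). Hence G(k) = mex{ G(max(0,i-2)) XOR G(max(0,k-i-3)) : 0 <= i < k }, with G(0) = 0.
G(1): splits (0,0):0^0=0 -> mex({0}) = 1
G(2): splits (0,0):0^0=0 -> mex({0}) = 1
G(3): splits (0,0):0^0=0 -> mex({0}) = 1
G(4): splits (0,1):0^1=1 (0,0):0^0=0 -> mex({0, 1}) = 2
G(5): splits (0,2):0^1=1 (0,1):0^1=1 (0,0):0^0=0 -> mex({0, 1}) = 2
G(6) = mex({1}) = 0
G(7) = mex({0, 1, 2}) = 3
G(8) = mex({0, 1, 2}) = 3
G(9) = mex({0, 2}) = 1
G(10) = mex({0, 2, 3}) = 1
G(11) = mex({0, 3}) = 1
G(12) = mex({1, 3}) = 0
G(13) = mex({0, 1, 2, 3}) = 4
G(14) = mex({0, 1, 2}) = 3
G(15) = mex({0, 1, 2}) = 3
G(16) = mex({0, 1, 2, 4}) = 3
G(17) = mex({0, 1, 3, 4}) = 2
G(18) = mex({0, 1, 3, 4}) = 2
G(19) = mex({0, 1, 3, 5}) = 2
G(20) = mex({0, 1, 2, 3, 5}) = 4
G(21) = mex({0, 1, 2, 3, 5}) = 4
G(22) = mex({1, 2, 6}) = 0
G(23) = mex({0, 1, 2, 3, 4, 6}) = 5
Therefore G(23) = 5.

5


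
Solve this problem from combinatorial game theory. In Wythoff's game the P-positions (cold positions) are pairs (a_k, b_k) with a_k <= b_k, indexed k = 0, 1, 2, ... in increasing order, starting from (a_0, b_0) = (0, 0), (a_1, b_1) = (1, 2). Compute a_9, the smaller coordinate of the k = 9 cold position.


By Wythoff's theorem, a_k = floor(k * phi) and b_k = floor(k * phi^2) = a_k + k, where phi = (1 + sqrt(5))/2 is the golden ratio.
phi = (1 + sqrt(5))/2 = 1.618034
k = 9
k * phi = 9 * 1.618034 = 14.562306
a_9 = floor(k * phi) = 14

14
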